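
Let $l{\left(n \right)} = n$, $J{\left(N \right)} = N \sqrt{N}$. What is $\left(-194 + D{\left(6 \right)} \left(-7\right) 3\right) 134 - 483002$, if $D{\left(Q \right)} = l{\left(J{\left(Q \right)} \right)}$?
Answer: $-508998 - 16884 \sqrt{6} \approx -5.5036 \cdot 10^{5}$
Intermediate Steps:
$J{\left(N \right)} = N^{\frac{3}{2}}$
$D{\left(Q \right)} = Q^{\frac{3}{2}}$
$\left(-194 + D{\left(6 \right)} \left(-7\right) 3\right) 134 - 483002 = \left(-194 + 6^{\frac{3}{2}} \left(-7\right) 3\right) 134 - 483002 = \left(-194 + 6 \sqrt{6} \left(-7\right) 3\right) 134 - 483002 = \left(-194 + - 42 \sqrt{6} \cdot 3\right) 134 - 483002 = \left(-194 - 126 \sqrt{6}\right) 134 - 483002 = \left(-25996 - 16884 \sqrt{6}\right) - 483002 = -508998 - 16884 \sqrt{6}$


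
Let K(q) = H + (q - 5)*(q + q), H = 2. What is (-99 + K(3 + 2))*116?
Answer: -11252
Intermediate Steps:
K(q) = 2 + 2*q*(-5 + q) (K(q) = 2 + (q - 5)*(q + q) = 2 + (-5 + q)*(2*q) = 2 + 2*q*(-5 + q))
(-99 + K(3 + 2))*116 = (-99 + (2 - 10*(3 + 2) + 2*(3 + 2)²))*116 = (-99 + (2 - 10*5 + 2*5²))*116 = (-99 + (2 - 50 + 2*25))*116 = (-99 + (2 - 50 + 50))*116 = (-99 + 2)*116 = -97*116 = -11252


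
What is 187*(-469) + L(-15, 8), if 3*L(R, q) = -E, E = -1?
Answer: -263108/3 ≈ -87703.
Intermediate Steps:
L(R, q) = ⅓ (L(R, q) = (-1*(-1))/3 = (⅓)*1 = ⅓)
187*(-469) + L(-15, 8) = 187*(-469) + ⅓ = -87703 + ⅓ = -263108/3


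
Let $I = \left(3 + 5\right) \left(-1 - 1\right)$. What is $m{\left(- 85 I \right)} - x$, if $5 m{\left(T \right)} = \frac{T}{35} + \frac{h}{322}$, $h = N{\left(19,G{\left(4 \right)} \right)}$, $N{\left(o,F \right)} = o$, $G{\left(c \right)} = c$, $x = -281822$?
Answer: $\frac{453745951}{1610} \approx 2.8183 \cdot 10^{5}$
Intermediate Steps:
$I = -16$ ($I = 8 \left(-2\right) = -16$)
$h = 19$
$m{\left(T \right)} = \frac{19}{1610} + \frac{T}{175}$ ($m{\left(T \right)} = \frac{\frac{T}{35} + \frac{19}{322}}{5} = \frac{\frac{19}{322} + \frac{T}{35}}{5} = \frac{19}{1610} + \frac{T}{175}$)
$m{\left(- 85 I \right)} - x = \left(\frac{19}{1610} + \frac{\left(-85\right) \left(-16\right)}{175}\right) - -281822 = \left(\frac{19}{1610} + \frac{1}{175} \cdot 1360\right) + 281822 = \left(\frac{19}{1610} + \frac{272}{35}\right) + 281822 = \frac{12531}{1610} + 281822 = \frac{453745951}{1610}$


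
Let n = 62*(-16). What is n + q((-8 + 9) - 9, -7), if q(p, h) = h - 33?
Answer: -1032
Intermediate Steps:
q(p, h) = -33 + h
n = -992
n + q((-8 + 9) - 9, -7) = -992 + (-33 - 7) = -992 - 40 = -1032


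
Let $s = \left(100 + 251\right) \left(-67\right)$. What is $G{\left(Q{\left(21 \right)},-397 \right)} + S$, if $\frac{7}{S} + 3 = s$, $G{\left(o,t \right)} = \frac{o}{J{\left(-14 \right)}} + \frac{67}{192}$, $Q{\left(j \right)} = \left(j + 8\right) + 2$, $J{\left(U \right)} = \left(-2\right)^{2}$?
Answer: $\frac{18141}{2240} \approx 8.0987$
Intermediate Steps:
$s = -23517$ ($s = 351 \left(-67\right) = -23517$)
$J{\left(U \right)} = 4$
$Q{\left(j \right)} = 10 + j$ ($Q{\left(j \right)} = \left(8 + j\right) + 2 = 10 + j$)
$G{\left(o,t \right)} = \frac{67}{192} + \frac{o}{4}$ ($G{\left(o,t \right)} = \frac{o}{4} + \frac{67}{192} = \frac{67}{192} + \frac{o}{4}$)
$S = - \frac{1}{3360}$ ($S = \frac{7}{-3 - 23517} = \frac{7}{-23520} = 7 \left(- \frac{1}{23520}\right) = - \frac{1}{3360} \approx -0.00029762$)
$G{\left(Q{\left(21 \right)},-397 \right)} + S = \left(\frac{67}{192} + \frac{10 + 21}{4}\right) - \frac{1}{3360} = \left(\frac{67}{192} + \frac{1}{4} \cdot 31\right) - \frac{1}{3360} = \left(\frac{67}{192} + \frac{31}{4}\right) - \frac{1}{3360} = \frac{1555}{192} - \frac{1}{3360} = \frac{18141}{2240}$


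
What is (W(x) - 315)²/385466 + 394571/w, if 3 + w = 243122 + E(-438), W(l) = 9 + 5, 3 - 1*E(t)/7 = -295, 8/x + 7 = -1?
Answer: 174309523291/94518190530 ≈ 1.8442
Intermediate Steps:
x = -1 (x = 8/(-7 - 1) = 8/(-8) = 8*(-⅛) = -1)
E(t) = 2086 (E(t) = 21 - 7*(-295) = 21 + 2065 = 2086)
W(l) = 14
w = 245205 (w = -3 + (243122 + 2086) = -3 + 245208 = 245205)
(W(x) - 315)²/385466 + 394571/w = (14 - 315)²/385466 + 394571/245205 = (-301)²*(1/385466) + 394571*(1/245205) = 90601*(1/385466) + 394571/245205 = 90601/385466 + 394571/245205 = 174309523291/94518190530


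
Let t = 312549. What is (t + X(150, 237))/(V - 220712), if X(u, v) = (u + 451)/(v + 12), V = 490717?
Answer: 77825302/67231245 ≈ 1.1576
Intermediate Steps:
X(u, v) = (451 + u)/(12 + v)
(t + X(150, 237))/(V - 220712) = (312549 + (451 + 150)/(12 + 237))/(490717 - 220712) = (312549 + 601/249)/270005 = (312549 + (1/249)*601)*(1/270005) = (312549 + 601/249)*(1/270005) = (77825302/249)*(1/270005) = 77825302/67231245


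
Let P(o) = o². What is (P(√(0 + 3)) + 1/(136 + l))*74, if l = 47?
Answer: 40700/183 ≈ 222.40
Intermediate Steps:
(P(√(0 + 3)) + 1/(136 + l))*74 = ((√(0 + 3))² + 1/(136 + 47))*74 = ((√3)² + 1/183)*74 = (3 + 1/183)*74 = (550/183)*74 = 40700/183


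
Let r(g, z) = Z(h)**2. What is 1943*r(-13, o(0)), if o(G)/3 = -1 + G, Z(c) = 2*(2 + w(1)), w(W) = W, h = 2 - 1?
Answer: 69948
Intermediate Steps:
h = 1
Z(c) = 6 (Z(c) = 2*(2 + 1) = 2*3 = 6)
o(G) = -3 + 3*G (o(G) = 3*(-1 + G) = -3 + 3*G)
r(g, z) = 36 (r(g, z) = 6**2 = 36)
1943*r(-13, o(0)) = 1943*36 = 69948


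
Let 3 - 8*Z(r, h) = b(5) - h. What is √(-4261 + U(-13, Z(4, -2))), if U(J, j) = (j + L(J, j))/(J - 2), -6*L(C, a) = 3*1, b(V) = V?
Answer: I*√958710/15 ≈ 65.276*I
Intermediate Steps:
L(C, a) = -½ (L(C, a) = -1/2 = -⅙*3 = -½)
Z(r, h) = -¼ + h/8 (Z(r, h) = 3/8 - (5 - h)/8 = 3/8 + (-5/8 + h/8) = -¼ + h/8)
U(J, j) = (-½ + j)/(-2 + J) (U(J, j) = (j - ½)/(J - 2) = (-½ + j)/(-2 + J))
√(-4261 + U(-13, Z(4, -2))) = √(-4261 + (-½ + (-¼ + (⅛)*(-2)))/(-2 - 13)) = √(-4261 + (-½ + (-¼ - ¼))/(-15)) = √(-4261 - (-½ - ½)/15) = √(-4261 - 1/15*(-1)) = √(-4261 + 1/15) = √(-63914/15) = I*√958710/15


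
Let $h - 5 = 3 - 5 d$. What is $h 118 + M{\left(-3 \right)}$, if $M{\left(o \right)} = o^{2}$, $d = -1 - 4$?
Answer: $3903$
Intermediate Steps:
$d = -5$ ($d = -1 - 4 = -5$)
$h = 33$ ($h = 5 + \left(3 - -25\right) = 5 + \left(3 + 25\right) = 5 + 28 = 33$)
$h 118 + M{\left(-3 \right)} = 33 \cdot 118 + \left(-3\right)^{2} = 3894 + 9 = 3903$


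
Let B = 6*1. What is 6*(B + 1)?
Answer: 42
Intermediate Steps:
B = 6
6*(B + 1) = 6*(6 + 1) = 6*7 = 42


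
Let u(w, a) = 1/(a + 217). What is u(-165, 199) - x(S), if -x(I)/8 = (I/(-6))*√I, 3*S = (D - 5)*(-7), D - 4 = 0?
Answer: 1/416 - 28*√21/27 ≈ -4.7499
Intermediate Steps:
D = 4 (D = 4 + 0 = 4)
u(w, a) = 1/(217 + a)
S = 7/3 (S = ((4 - 5)*(-7))/3 = (-1*(-7))/3 = (⅓)*7 = 7/3 ≈ 2.3333)
x(I) = 4*I^(3/2)/3 (x(I) = -8*I/(-6)*√I = -8*I*(-⅙)*√I = -8*(-I/6)*√I = -(-4)*I^(3/2)/3 = 4*I^(3/2)/3)
u(-165, 199) - x(S) = 1/(217 + 199) - 4*(7/3)^(3/2)/3 = 1/416 - 4*7*√21/9/3 = 1/416 - 28*√21/27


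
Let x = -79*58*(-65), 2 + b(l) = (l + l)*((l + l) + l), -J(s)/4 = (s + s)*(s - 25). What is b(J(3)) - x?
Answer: 1374872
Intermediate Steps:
J(s) = -8*s*(-25 + s) (J(s) = -4*(s + s)*(s - 25) = -4*2*s*(-25 + s) = -8*s*(-25 + s))
b(l) = -2 + 6*l² (b(l) = -2 + (l + l)*((l + l) + l) = -2 + (2*l)*(2*l + l) = -2 + (2*l)*(3*l) = -2 + 6*l²)
x = 297830 (x = -4582*(-65) = 297830)
b(J(3)) - x = (-2 + 6*(8*3*(25 - 1*3))²) - 1*297830 = (-2 + 6*(8*3*(25 - 3))²) - 297830 = (-2 + 6*(8*3*22)²) - 297830 = (-2 + 6*528²) - 297830 = (-2 + 6*278784) - 297830 = (-2 + 1672704) - 297830 = 1672702 - 297830 = 1374872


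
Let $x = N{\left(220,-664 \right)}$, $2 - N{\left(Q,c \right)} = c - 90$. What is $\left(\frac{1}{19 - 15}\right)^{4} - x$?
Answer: $- \frac{193535}{256} \approx -756.0$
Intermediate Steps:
$N{\left(Q,c \right)} = 92 - c$ ($N{\left(Q,c \right)} = 2 - \left(c - 90\right) = 2 - \left(-90 + c\right) = 92 - c$)
$x = 756$ ($x = 92 - -664 = 92 + 664 = 756$)
$\left(\frac{1}{19 - 15}\right)^{4} - x = \left(\frac{1}{19 - 15}\right)^{4} - 756 = \left(\frac{1}{4}\right)^{4} - 756 = \frac{1}{256} - 756 = - \frac{193535}{256}$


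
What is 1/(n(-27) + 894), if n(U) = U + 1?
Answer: 1/868 ≈ 0.0011521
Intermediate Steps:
n(U) = 1 + U
1/(n(-27) + 894) = 1/((1 - 27) + 894) = 1/(-26 + 894) = 1/868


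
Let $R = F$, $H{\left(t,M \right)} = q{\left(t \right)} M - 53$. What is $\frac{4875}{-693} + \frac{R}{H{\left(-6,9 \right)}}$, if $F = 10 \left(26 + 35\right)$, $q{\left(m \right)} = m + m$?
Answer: $- \frac{8215}{759} \approx -10.823$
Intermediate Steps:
$q{\left(m \right)} = 2 m$
$H{\left(t,M \right)} = -53 + 2 M t$ ($H{\left(t,M \right)} = 2 t M - 53 = 2 M t - 53 = -53 + 2 M t$)
$F = 610$ ($F = 10 \cdot 61 = 610$)
$R = 610$
$\frac{4875}{-693} + \frac{R}{H{\left(-6,9 \right)}} = \frac{4875}{-693} + \frac{610}{-53 + 2 \cdot 9 \left(-6\right)} = 4875 \left(- \frac{1}{693}\right) + \frac{610}{-53 - 108} = - \frac{1625}{231} + \frac{610}{-161} = - \frac{1625}{231} + 610 \left(- \frac{1}{161}\right) = - \frac{1625}{231} - \frac{610}{161} = - \frac{8215}{759}$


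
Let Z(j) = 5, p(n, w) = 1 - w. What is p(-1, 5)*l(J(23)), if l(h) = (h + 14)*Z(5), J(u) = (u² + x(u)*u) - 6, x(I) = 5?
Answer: -13040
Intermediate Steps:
J(u) = -6 + u² + 5*u (J(u) = (u² + 5*u) - 6 = -6 + u² + 5*u)
l(h) = 70 + 5*h (l(h) = (h + 14)*5 = (14 + h)*5 = 70 + 5*h)
p(-1, 5)*l(J(23)) = (1 - 1*5)*(70 + 5*(-6 + 23² + 5*23)) = (1 - 5)*(70 + 5*(-6 + 529 + 115)) = -4*(70 + 5*638) = -4*(70 + 3190) = -4*3260 = -13040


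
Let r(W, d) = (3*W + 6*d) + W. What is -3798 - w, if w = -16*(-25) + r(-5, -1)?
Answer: -4172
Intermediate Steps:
r(W, d) = 4*W + 6*d
w = 374 (w = -16*(-25) + (4*(-5) + 6*(-1)) = 400 + (-20 - 6) = 400 - 26 = 374)
-3798 - w = -3798 - 1*374 = -3798 - 374 = -4172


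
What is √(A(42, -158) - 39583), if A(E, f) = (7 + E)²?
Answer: I*√37182 ≈ 192.83*I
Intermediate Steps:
√(A(42, -158) - 39583) = √((7 + 42)² - 39583) = √(49² - 39583) = √(2401 - 39583) = √(-37182) = I*√37182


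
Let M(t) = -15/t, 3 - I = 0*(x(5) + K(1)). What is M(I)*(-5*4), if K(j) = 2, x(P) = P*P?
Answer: 100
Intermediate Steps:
x(P) = P**2
I = 3 (I = 3 - 0*(5**2 + 2) = 3 - 0*(25 + 2) = 3 - 0*27 = 3 - 1*0 = 3 + 0 = 3)
M(I)*(-5*4) = (-15/3)*(-5*4) = -15*1/3*(-20) = -5*(-20) = 100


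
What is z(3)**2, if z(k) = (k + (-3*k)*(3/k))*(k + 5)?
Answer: 2304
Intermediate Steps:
z(k) = (-9 + k)*(5 + k) (z(k) = (k - 9)*(5 + k) = (-9 + k)*(5 + k))
z(3)**2 = (-45 + 3**2 - 4*3)**2 = (-45 + 9 - 12)**2 = (-48)**2 = 2304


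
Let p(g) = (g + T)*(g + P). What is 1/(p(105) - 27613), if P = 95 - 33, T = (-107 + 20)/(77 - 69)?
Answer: -8/95153 ≈ -8.4075e-5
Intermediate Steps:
T = -87/8 ≈ -10.875
P = 62
p(g) = (62 + g)*(-87/8 + g) (p(g) = (g - 87/8)*(g + 62) = (-87/8 + g)*(62 + g) = (62 + g)*(-87/8 + g))
1/(p(105) - 27613) = 1/((-2697/4 + 105² + (409/8)*105) - 27613) = 1/((-2697/4 + 11025 + 42945/8) - 27613) = 1/(125751/8 - 27613) = 1/(-95153/8) = -8/95153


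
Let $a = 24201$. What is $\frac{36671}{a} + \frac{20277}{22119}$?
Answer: $\frac{433949842}{178433973} \approx 2.432$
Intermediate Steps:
$\frac{36671}{a} + \frac{20277}{22119} = \frac{36671}{24201} + \frac{20277}{22119} = 36671 \cdot \frac{1}{24201} + 20277 \cdot \frac{1}{22119} = \frac{36671}{24201} + \frac{6759}{7373} = \frac{433949842}{178433973}$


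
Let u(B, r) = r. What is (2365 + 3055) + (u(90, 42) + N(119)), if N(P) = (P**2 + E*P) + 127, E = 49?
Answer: 25581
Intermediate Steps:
N(P) = 127 + P**2 + 49*P (N(P) = (P**2 + 49*P) + 127 = 127 + P**2 + 49*P)
(2365 + 3055) + (u(90, 42) + N(119)) = (2365 + 3055) + (42 + (127 + 119**2 + 49*119)) = 5420 + (42 + (127 + 14161 + 5831)) = 5420 + (42 + 20119) = 5420 + 20161 = 25581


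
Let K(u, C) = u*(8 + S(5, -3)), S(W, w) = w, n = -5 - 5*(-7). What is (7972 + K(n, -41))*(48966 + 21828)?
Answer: 574988868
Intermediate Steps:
n = 30 (n = -5 + 35 = 30)
K(u, C) = 5*u (K(u, C) = u*(8 - 3) = u*5 = 5*u)
(7972 + K(n, -41))*(48966 + 21828) = (7972 + 5*30)*(48966 + 21828) = (7972 + 150)*70794 = 8122*70794 = 574988868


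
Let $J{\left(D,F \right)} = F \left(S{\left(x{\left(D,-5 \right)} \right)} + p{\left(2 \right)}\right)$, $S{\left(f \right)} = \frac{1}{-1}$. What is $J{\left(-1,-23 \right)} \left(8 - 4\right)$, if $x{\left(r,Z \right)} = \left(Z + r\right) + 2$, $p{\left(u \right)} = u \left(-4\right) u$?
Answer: $1564$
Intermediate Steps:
$p{\left(u \right)} = - 4 u^{2}$ ($p{\left(u \right)} = - 4 u u = - 4 u^{2}$)
$x{\left(r,Z \right)} = 2 + Z + r$
$S{\left(f \right)} = -1$
$J{\left(D,F \right)} = - 17 F$ ($J{\left(D,F \right)} = F \left(-1 - 4 \cdot 2^{2}\right) = F \left(-1 - 16\right) = F \left(-17\right) = - 17 F$)
$J{\left(-1,-23 \right)} \left(8 - 4\right) = \left(-17\right) \left(-23\right) \left(8 - 4\right) = 391 \cdot 4 = 1564$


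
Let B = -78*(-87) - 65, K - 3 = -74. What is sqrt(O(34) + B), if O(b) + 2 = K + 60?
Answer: 2*sqrt(1677) ≈ 81.902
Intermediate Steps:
K = -71 (K = 3 - 74 = -71)
O(b) = -13 (O(b) = -2 + (-71 + 60) = -2 - 11 = -13)
B = 6721 (B = 6786 - 65 = 6721)
sqrt(O(34) + B) = sqrt(-13 + 6721) = sqrt(6708) = 2*sqrt(1677)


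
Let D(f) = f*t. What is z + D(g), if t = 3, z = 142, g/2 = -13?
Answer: 64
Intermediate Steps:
g = -26 (g = 2*(-13) = -26)
D(f) = 3*f (D(f) = f*3 = 3*f)
z + D(g) = 142 + 3*(-26) = 142 - 78 = 64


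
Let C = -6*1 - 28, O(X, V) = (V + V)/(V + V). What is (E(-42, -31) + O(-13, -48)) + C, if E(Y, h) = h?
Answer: -64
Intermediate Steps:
O(X, V) = 1 (O(X, V) = (2*V)/((2*V)) = (2*V)*(1/(2*V)) = 1)
C = -34 (C = -6 - 28 = -34)
(E(-42, -31) + O(-13, -48)) + C = (-31 + 1) - 34 = -30 - 34 = -64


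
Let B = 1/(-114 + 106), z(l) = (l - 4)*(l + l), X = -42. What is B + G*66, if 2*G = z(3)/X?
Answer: 257/56 ≈ 4.5893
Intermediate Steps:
z(l) = 2*l*(-4 + l) (z(l) = (-4 + l)*(2*l) = 2*l*(-4 + l))
G = 1/14 (G = ((2*3*(-4 + 3))/(-42))/2 = ((2*3*(-1))*(-1/42))/2 = (-6*(-1/42))/2 = (1/2)*(1/7) = 1/14 ≈ 0.071429)
B = -1/8 (B = 1/(-8) = -1/8 ≈ -0.12500)
B + G*66 = -1/8 + (1/14)*66 = -1/8 + 33/7 = 257/56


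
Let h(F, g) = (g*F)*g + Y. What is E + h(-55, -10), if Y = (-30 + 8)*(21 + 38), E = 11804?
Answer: 5006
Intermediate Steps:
Y = -1298 (Y = -22*59 = -1298)
h(F, g) = -1298 + F*g² (h(F, g) = (g*F)*g - 1298 = (F*g)*g - 1298 = F*g² - 1298 = -1298 + F*g²)
E + h(-55, -10) = 11804 + (-1298 - 55*(-10)²) = 11804 + (-1298 - 55*100) = 11804 + (-1298 - 5500) = 11804 - 6798 = 5006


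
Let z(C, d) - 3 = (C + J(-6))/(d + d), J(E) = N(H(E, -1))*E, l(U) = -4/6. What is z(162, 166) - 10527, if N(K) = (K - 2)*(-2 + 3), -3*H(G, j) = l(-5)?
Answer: -5240693/498 ≈ -10523.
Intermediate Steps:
l(U) = -⅔ (l(U) = -4*⅙ = -⅔)
H(G, j) = 2/9 (H(G, j) = -⅓*(-⅔) = 2/9)
N(K) = -2 + K (N(K) = (-2 + K)*1 = -2 + K)
J(E) = -16*E/9 (J(E) = (-2 + 2/9)*E = -16*E/9)
z(C, d) = 3 + (32/3 + C)/(2*d) (z(C, d) = 3 + (C - 16/9*(-6))/(d + d) = 3 + (C + 32/3)/((2*d)) = 3 + (32/3 + C)*(1/(2*d)) = 3 + (32/3 + C)/(2*d))
z(162, 166) - 10527 = (⅙)*(32 + 3*162 + 18*166)/166 - 10527 = (⅙)*(1/166)*(32 + 486 + 2988) - 10527 = (⅙)*(1/166)*3506 - 10527 = 1753/498 - 10527 = -5240693/498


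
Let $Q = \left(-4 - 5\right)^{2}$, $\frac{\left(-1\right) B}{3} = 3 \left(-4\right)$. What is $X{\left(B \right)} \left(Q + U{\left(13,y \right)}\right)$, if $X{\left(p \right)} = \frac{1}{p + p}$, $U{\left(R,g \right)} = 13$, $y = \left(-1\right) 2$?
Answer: $\frac{47}{36} \approx 1.3056$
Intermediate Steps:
$B = 36$ ($B = - 3 \cdot 3 \left(-4\right) = \left(-3\right) \left(-12\right) = 36$)
$y = -2$
$Q = 81$ ($Q = \left(-9\right)^{2} = 81$)
$X{\left(p \right)} = \frac{1}{2 p}$
$X{\left(B \right)} \left(Q + U{\left(13,y \right)}\right) = \frac{1}{2 \cdot 36} \left(81 + 13\right) = \frac{1}{2} \cdot \frac{1}{36} \cdot 94 = \frac{1}{72} \cdot 94 = \frac{47}{36}$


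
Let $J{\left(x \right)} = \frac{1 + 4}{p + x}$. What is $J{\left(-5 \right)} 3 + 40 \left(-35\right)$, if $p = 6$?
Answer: $-1385$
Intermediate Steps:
$J{\left(x \right)} = \frac{5}{6 + x}$ ($J{\left(x \right)} = \frac{1 + 4}{6 + x} = \frac{5}{6 + x}$)
$J{\left(-5 \right)} 3 + 40 \left(-35\right) = \frac{5}{6 - 5} \cdot 3 + 40 \left(-35\right) = \frac{5}{1} \cdot 3 - 1400 = 5 \cdot 1 \cdot 3 - 1400 = 5 \cdot 3 - 1400 = 15 - 1400 = -1385$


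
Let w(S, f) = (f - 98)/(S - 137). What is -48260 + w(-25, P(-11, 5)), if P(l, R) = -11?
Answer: -7818011/162 ≈ -48259.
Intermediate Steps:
w(S, f) = (-98 + f)/(-137 + S)
-48260 + w(-25, P(-11, 5)) = -48260 + (-98 - 11)/(-137 - 25) = -48260 - 109/(-162) = -48260 - 1/162*(-109) = -48260 + 109/162 = -7818011/162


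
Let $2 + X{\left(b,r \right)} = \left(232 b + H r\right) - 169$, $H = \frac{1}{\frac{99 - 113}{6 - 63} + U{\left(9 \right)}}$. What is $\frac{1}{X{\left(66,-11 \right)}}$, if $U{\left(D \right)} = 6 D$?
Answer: $\frac{3092}{46815345} \approx 6.6047 \cdot 10^{-5}$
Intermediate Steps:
$H = \frac{57}{3092}$ ($H = \frac{1}{\frac{99 - 113}{6 - 63} + 6 \cdot 9} = \frac{1}{- \frac{14}{-57} + 54} = \frac{1}{\left(-14\right) \left(- \frac{1}{57}\right) + 54} = \frac{1}{\frac{14}{57} + 54} = \frac{1}{\frac{3092}{57}} = \frac{57}{3092} \approx 0.018435$)
$X{\left(b,r \right)} = -171 + 232 b + \frac{57 r}{3092}$ ($X{\left(b,r \right)} = -2 - \left(169 - 232 b - \frac{57 r}{3092}\right) = -2 + \left(-169 + 232 b + \frac{57 r}{3092}\right) = -171 + 232 b + \frac{57 r}{3092}$)
$\frac{1}{X{\left(66,-11 \right)}} = \frac{1}{-171 + 232 \cdot 66 + \frac{57}{3092} \left(-11\right)} = \frac{1}{-171 + 15312 - \frac{627}{3092}} = \frac{1}{\frac{46815345}{3092}} = \frac{3092}{46815345}$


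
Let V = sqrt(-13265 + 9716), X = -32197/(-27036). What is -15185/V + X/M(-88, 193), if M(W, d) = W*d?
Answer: -2927/41743584 + 15185*I*sqrt(21)/273 ≈ -7.0119e-5 + 254.9*I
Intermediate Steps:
X = 32197/27036 (X = -32197*(-1/27036) = 32197/27036 ≈ 1.1909)
V = 13*I*sqrt(21) (V = sqrt(-3549) = 13*I*sqrt(21) ≈ 59.573*I)
-15185/V + X/M(-88, 193) = -15185*(-I*sqrt(21)/273) + 32197/(27036*((-88*193))) = -(-15185)*I*sqrt(21)/273 + (32197/27036)/(-16984) = 15185*I*sqrt(21)/273 + (32197/27036)*(-1/16984) = 15185*I*sqrt(21)/273 - 2927/41743584 = -2927/41743584 + 15185*I*sqrt(21)/273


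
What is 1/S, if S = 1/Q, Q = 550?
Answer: 550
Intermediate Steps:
S = 1/550 ≈ 0.0018182
1/S = 1/(1/550) = 550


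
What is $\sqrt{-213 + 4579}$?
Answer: $\sqrt{4366} \approx 66.076$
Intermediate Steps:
$\sqrt{-213 + 4579} = \sqrt{4366}$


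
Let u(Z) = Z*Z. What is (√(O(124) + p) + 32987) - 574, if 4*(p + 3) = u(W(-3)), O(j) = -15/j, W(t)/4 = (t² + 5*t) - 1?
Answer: 32413 + √741427/62 ≈ 32427.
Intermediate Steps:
W(t) = -4 + 4*t² + 20*t (W(t) = 4*((t² + 5*t) - 1) = 4*(-1 + t² + 5*t) = -4 + 4*t² + 20*t)
u(Z) = Z²
p = 193 (p = -3 + (-4 + 4*(-3)² + 20*(-3))²/4 = -3 + (-4 + 4*9 - 60)²/4 = -3 + (-4 + 36 - 60)²/4 = -3 + (¼)*(-28)² = -3 + (¼)*784 = -3 + 196 = 193)
(√(O(124) + p) + 32987) - 574 = (√(-15/124 + 193) + 32987) - 574 = (√(23917/124) + 32987) - 574 = (√741427/62 + 32987) - 574 = (32987 + √741427/62) - 574 = 32413 + √741427/62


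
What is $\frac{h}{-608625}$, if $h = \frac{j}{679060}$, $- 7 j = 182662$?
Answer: $\frac{91331}{1446525123750} \approx 6.3138 \cdot 10^{-8}$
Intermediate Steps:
$j = - \frac{182662}{7}$ ($j = \left(- \frac{1}{7}\right) 182662 = - \frac{182662}{7} \approx -26095.0$)
$h = - \frac{91331}{2376710}$ ($h = - \frac{182662}{7 \cdot 679060} = \left(- \frac{182662}{7}\right) \frac{1}{679060} = - \frac{91331}{2376710} \approx -0.038427$)
$\frac{h}{-608625} = - \frac{91331}{2376710 \left(-608625\right)} = \left(- \frac{91331}{2376710}\right) \left(- \frac{1}{608625}\right) = \frac{91331}{1446525123750}$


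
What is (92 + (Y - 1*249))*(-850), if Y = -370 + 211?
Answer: 268600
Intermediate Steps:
Y = -159
(92 + (Y - 1*249))*(-850) = (92 + (-159 - 1*249))*(-850) = (92 + (-159 - 249))*(-850) = (92 - 408)*(-850) = -316*(-850) = 268600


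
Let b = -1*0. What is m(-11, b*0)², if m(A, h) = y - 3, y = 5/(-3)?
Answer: 196/9 ≈ 21.778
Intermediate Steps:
y = -5/3 (y = 5*(-⅓) = -5/3 ≈ -1.6667)
b = 0
m(A, h) = -14/3 (m(A, h) = -5/3 - 3 = -14/3)
m(-11, b*0)² = (-14/3)² = 196/9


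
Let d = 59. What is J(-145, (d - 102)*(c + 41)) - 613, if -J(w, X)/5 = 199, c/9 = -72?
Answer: -1608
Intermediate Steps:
c = -648 (c = 9*(-72) = -648)
J(w, X) = -995 (J(w, X) = -5*199 = -995)
J(-145, (d - 102)*(c + 41)) - 613 = -995 - 613 = -1608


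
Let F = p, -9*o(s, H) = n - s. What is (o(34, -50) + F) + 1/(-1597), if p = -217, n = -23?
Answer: -1009307/4791 ≈ -210.67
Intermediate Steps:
o(s, H) = 23/9 + s/9 (o(s, H) = -(-23 - s)/9 = 23/9 + s/9)
F = -217
(o(34, -50) + F) + 1/(-1597) = ((23/9 + (⅑)*34) - 217) + 1/(-1597) = ((23/9 + 34/9) - 217) - 1/1597 = (19/3 - 217) - 1/1597 = -632/3 - 1/1597 = -1009307/4791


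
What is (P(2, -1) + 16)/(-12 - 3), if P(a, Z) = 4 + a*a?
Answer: -8/5 ≈ -1.6000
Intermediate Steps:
P(a, Z) = 4 + a²
(P(2, -1) + 16)/(-12 - 3) = ((4 + 2²) + 16)/(-12 - 3) = ((4 + 4) + 16)/(-15) = (8 + 16)*(-1/15) = 24*(-1/15) = -8/5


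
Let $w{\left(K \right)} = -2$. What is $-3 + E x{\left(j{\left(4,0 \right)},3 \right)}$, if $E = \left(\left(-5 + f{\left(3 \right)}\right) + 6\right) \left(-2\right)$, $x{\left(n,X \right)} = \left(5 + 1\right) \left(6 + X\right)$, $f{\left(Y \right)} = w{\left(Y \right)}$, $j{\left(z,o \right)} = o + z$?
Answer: $105$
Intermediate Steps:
$f{\left(Y \right)} = -2$
$x{\left(n,X \right)} = 36 + 6 X$ ($x{\left(n,X \right)} = 6 \left(6 + X\right) = 36 + 6 X$)
$E = 2$ ($E = \left(\left(-5 - 2\right) + 6\right) \left(-2\right) = \left(-7 + 6\right) \left(-2\right) = \left(-1\right) \left(-2\right) = 2$)
$-3 + E x{\left(j{\left(4,0 \right)},3 \right)} = -3 + 2 \left(36 + 6 \cdot 3\right) = -3 + 2 \left(36 + 18\right) = -3 + 2 \cdot 54 = -3 + 108 = 105$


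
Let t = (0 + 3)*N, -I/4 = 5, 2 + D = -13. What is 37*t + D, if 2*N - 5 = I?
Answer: -1695/2 ≈ -847.50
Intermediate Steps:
D = -15 (D = -2 - 13 = -15)
I = -20 (I = -4*5 = -20)
N = -15/2 (N = 5/2 + (½)*(-20) = 5/2 - 10 = -15/2 ≈ -7.5000)
t = -45/2 (t = (0 + 3)*(-15/2) = 3*(-15/2) = -45/2 ≈ -22.500)
37*t + D = 37*(-45/2) - 15 = -1665/2 - 15 = -1695/2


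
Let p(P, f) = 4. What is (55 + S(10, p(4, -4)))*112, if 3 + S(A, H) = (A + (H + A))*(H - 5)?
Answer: 3136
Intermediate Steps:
S(A, H) = -3 + (-5 + H)*(H + 2*A) (S(A, H) = -3 + (A + (H + A))*(H - 5) = -3 + (A + (A + H))*(-5 + H) = -3 + (H + 2*A)*(-5 + H) = -3 + (-5 + H)*(H + 2*A))
(55 + S(10, p(4, -4)))*112 = (55 + (-3 + 4**2 - 10*10 - 5*4 + 2*10*4))*112 = (55 + (-3 + 16 - 100 - 20 + 80))*112 = (55 - 27)*112 = 28*112 = 3136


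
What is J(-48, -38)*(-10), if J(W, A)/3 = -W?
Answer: -1440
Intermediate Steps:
J(W, A) = -3*W (J(W, A) = 3*(-W) = -3*W)
J(-48, -38)*(-10) = -3*(-48)*(-10) = 144*(-10) = -1440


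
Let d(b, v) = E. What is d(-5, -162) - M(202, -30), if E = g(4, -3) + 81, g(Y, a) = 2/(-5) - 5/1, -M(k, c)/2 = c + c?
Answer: -222/5 ≈ -44.400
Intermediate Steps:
M(k, c) = -4*c (M(k, c) = -2*(c + c) = -4*c)
g(Y, a) = -27/5 (g(Y, a) = 2*(-⅕) - 5*1 = -⅖ - 5 = -27/5)
E = 378/5 (E = -27/5 + 81 = 378/5 ≈ 75.600)
d(b, v) = 378/5
d(-5, -162) - M(202, -30) = 378/5 - (-4)*(-30) = 378/5 - 1*120 = 378/5 - 120 = -222/5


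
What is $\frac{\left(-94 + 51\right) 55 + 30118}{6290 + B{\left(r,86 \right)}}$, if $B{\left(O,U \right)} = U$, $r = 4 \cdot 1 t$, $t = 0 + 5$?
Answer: $\frac{27753}{6376} \approx 4.3527$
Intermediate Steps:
$t = 5$
$r = 20$ ($r = 4 \cdot 1 \cdot 5 = 4 \cdot 5 = 20$)
$\frac{\left(-94 + 51\right) 55 + 30118}{6290 + B{\left(r,86 \right)}} = \frac{\left(-94 + 51\right) 55 + 30118}{6290 + 86} = \frac{\left(-43\right) 55 + 30118}{6376} = \left(-2365 + 30118\right) \frac{1}{6376} = 27753 \cdot \frac{1}{6376} = \frac{27753}{6376}$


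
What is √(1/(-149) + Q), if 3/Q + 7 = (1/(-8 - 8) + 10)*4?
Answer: √32342983/19519 ≈ 0.29136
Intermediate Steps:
Q = 12/131 (Q = 3/(-7 + (1/(-8 - 8) + 10)*4) = 3/(-7 + (1/(-16) + 10)*4) = 3/(-7 + (-1/16 + 10)*4) = 3/(-7 + (159/16)*4) = 3/(-7 + 159/4) = 3/(131/4) = 3*(4/131) = 12/131 ≈ 0.091603)
√(1/(-149) + Q) = √(1/(-149) + 12/131) = √(-1/149 + 12/131) = √(1657/19519) = √32342983/19519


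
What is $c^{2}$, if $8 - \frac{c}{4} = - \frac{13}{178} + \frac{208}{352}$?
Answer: $\frac{858490000}{958441} \approx 895.71$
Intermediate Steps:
$c = \frac{29300}{979}$ ($c = 32 - 4 \left(- \frac{13}{178} + \frac{208}{352}\right) = 32 - 4 \left(\left(-13\right) \frac{1}{178} + 208 \cdot \frac{1}{352}\right) = 32 - 4 \left(- \frac{13}{178} + \frac{13}{22}\right) = 32 - \frac{2028}{979} = \frac{29300}{979} \approx 29.928$)
$c^{2} = \left(\frac{29300}{979}\right)^{2} = \frac{858490000}{958441}$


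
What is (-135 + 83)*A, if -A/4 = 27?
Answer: 5616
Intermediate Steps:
A = -108 (A = -4*27 = -108)
(-135 + 83)*A = (-135 + 83)*(-108) = -52*(-108) = 5616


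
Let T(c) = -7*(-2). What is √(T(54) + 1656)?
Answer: √1670 ≈ 40.866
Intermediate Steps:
T(c) = 14
√(T(54) + 1656) = √(14 + 1656) = √1670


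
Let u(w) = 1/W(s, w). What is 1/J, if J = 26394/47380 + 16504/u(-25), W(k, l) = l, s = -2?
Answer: -23690/9774480803 ≈ -2.4237e-6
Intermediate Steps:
u(w) = 1/w
J = -9774480803/23690 (J = 26394/47380 + 16504/(1/(-25)) = 26394*(1/47380) + 16504/(-1/25) = 13197/23690 + 16504*(-25) = 13197/23690 - 412600 = -9774480803/23690 ≈ -4.1260e+5)
1/J = 1/(-9774480803/23690) = -23690/9774480803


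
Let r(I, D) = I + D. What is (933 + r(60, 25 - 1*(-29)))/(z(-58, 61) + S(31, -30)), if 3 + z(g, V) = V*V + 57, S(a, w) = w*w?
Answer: 1047/4675 ≈ 0.22396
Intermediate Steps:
S(a, w) = w**2
r(I, D) = D + I
z(g, V) = 54 + V**2 (z(g, V) = -3 + (V*V + 57) = -3 + (V**2 + 57) = -3 + (57 + V**2) = 54 + V**2)
(933 + r(60, 25 - 1*(-29)))/(z(-58, 61) + S(31, -30)) = (933 + ((25 - 1*(-29)) + 60))/((54 + 61**2) + (-30)**2) = (933 + ((25 + 29) + 60))/((54 + 3721) + 900) = (933 + (54 + 60))/(3775 + 900) = (933 + 114)/4675 = 1047*(1/4675) = 1047/4675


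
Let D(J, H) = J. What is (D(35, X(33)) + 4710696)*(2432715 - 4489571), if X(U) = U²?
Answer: -9689295321736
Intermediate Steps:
(D(35, X(33)) + 4710696)*(2432715 - 4489571) = (35 + 4710696)*(2432715 - 4489571) = 4710731*(-2056856) = -9689295321736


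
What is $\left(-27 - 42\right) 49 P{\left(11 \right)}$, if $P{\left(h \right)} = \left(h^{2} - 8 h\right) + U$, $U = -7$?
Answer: $-87906$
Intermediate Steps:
$P{\left(h \right)} = -7 + h^{2} - 8 h$ ($P{\left(h \right)} = \left(h^{2} - 8 h\right) - 7 = -7 + h^{2} - 8 h$)
$\left(-27 - 42\right) 49 P{\left(11 \right)} = \left(-27 - 42\right) 49 \left(-7 + 11^{2} - 88\right) = \left(-27 - 42\right) 49 \left(-7 + 121 - 88\right) = \left(-69\right) 49 \cdot 26 = \left(-3381\right) 26 = -87906$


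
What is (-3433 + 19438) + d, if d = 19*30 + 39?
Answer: 16614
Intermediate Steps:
d = 609 (d = 570 + 39 = 609)
(-3433 + 19438) + d = (-3433 + 19438) + 609 = 16005 + 609 = 16614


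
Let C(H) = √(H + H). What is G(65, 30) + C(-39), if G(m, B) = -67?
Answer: -67 + I*√78 ≈ -67.0 + 8.8318*I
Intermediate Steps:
C(H) = √2*√H (C(H) = √(2*H) = √2*√H)
G(65, 30) + C(-39) = -67 + √2*√(-39) = -67 + √2*(I*√39) = -67 + I*√78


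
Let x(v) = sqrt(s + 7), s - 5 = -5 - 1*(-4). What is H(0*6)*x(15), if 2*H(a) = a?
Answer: 0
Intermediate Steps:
s = 4 (s = 5 + (-5 - 1*(-4)) = 5 + (-5 + 4) = 5 - 1 = 4)
H(a) = a/2
x(v) = sqrt(11) (x(v) = sqrt(4 + 7) = sqrt(11))
H(0*6)*x(15) = ((0*6)/2)*sqrt(11) = ((1/2)*0)*sqrt(11) = 0*sqrt(11) = 0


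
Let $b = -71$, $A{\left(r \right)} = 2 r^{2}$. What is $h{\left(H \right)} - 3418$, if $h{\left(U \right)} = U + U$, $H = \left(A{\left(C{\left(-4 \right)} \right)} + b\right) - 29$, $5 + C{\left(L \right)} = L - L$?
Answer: $-3518$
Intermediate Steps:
$C{\left(L \right)} = -5$ ($C{\left(L \right)} = -5 + \left(L - L\right) = -5 + 0 = -5$)
$H = -50$ ($H = \left(2 \left(-5\right)^{2} - 71\right) - 29 = \left(2 \cdot 25 - 71\right) - 29 = \left(50 - 71\right) - 29 = -21 - 29 = -50$)
$h{\left(U \right)} = 2 U$
$h{\left(H \right)} - 3418 = 2 \left(-50\right) - 3418 = -100 - 3418 = -3518$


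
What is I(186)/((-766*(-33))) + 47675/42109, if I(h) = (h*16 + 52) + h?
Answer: 670233488/532215651 ≈ 1.2593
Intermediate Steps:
I(h) = 52 + 17*h (I(h) = (16*h + 52) + h = (52 + 16*h) + h = 52 + 17*h)
I(186)/((-766*(-33))) + 47675/42109 = (52 + 17*186)/((-766*(-33))) + 47675/42109 = (52 + 3162)/25278 + 47675*(1/42109) = 3214*(1/25278) + 47675/42109 = 1607/12639 + 47675/42109 = 670233488/532215651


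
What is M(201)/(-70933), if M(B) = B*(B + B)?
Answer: -80802/70933 ≈ -1.1391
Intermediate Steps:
M(B) = 2*B² (M(B) = B*(2*B) = 2*B²)
M(201)/(-70933) = (2*201²)/(-70933) = (2*40401)*(-1/70933) = 80802*(-1/70933) = -80802/70933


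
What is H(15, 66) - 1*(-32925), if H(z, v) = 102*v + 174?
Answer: 39831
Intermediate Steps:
H(z, v) = 174 + 102*v
H(15, 66) - 1*(-32925) = (174 + 102*66) - 1*(-32925) = (174 + 6732) + 32925 = 6906 + 32925 = 39831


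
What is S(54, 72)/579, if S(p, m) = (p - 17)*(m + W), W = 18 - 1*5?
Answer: 3145/579 ≈ 5.4318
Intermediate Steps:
W = 13 (W = 18 - 5 = 13)
S(p, m) = (-17 + p)*(13 + m) (S(p, m) = (p - 17)*(m + 13) = (-17 + p)*(13 + m))
S(54, 72)/579 = (-221 - 17*72 + 13*54 + 72*54)/579 = (-221 - 1224 + 702 + 3888)*(1/579) = 3145*(1/579) = 3145/579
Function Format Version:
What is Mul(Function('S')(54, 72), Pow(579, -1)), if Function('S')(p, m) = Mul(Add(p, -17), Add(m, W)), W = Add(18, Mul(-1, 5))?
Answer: Rational(3145, 579) ≈ 5.4318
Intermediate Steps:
W = 13 (W = Add(18, -5) = 13)
Function('S')(p, m) = Mul(Add(-17, p), Add(13, m)) (Function('S')(p, m) = Mul(Add(p, -17), Add(m, 13)) = Mul(Add(-17, p), Add(13, m)))
Mul(Function('S')(54, 72), Pow(579, -1)) = Mul(Add(-221, Mul(-17, 72), Mul(13, 54), Mul(72, 54)), Pow(579, -1)) = Mul(Add(-221, -1224, 702, 3888), Rational(1, 579)) = Mul(3145, Rational(1, 579)) = Rational(3145, 579)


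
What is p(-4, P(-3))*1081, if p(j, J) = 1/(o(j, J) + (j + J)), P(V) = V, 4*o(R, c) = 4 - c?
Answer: -4324/21 ≈ -205.90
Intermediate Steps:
o(R, c) = 1 - c/4 (o(R, c) = (4 - c)/4 = 1 - c/4)
p(j, J) = 1/(1 + j + 3*J/4) (p(j, J) = 1/((1 - J/4) + (j + J)) = 1/((1 - J/4) + (J + j)) = 1/(1 + j + 3*J/4))
p(-4, P(-3))*1081 = (4/(4 + 3*(-3) + 4*(-4)))*1081 = (4/(4 - 9 - 16))*1081 = (4/(-21))*1081 = (4*(-1/21))*1081 = -4/21*1081 = -4324/21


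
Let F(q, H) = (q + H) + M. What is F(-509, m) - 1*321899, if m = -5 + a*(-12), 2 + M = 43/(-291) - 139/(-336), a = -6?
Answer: -3501931463/10864 ≈ -3.2234e+5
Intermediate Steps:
M = -18839/10864 (M = -2 + (43/(-291) - 139/(-336)) = -2 + (43*(-1/291) - 139*(-1/336)) = -2 + (-43/291 + 139/336) = -2 + 2889/10864 = -18839/10864 ≈ -1.7341)
m = 67 (m = -5 - 6*(-12) = -5 + 72 = 67)
F(q, H) = -18839/10864 + H + q (F(q, H) = (q + H) - 18839/10864 = (H + q) - 18839/10864 = -18839/10864 + H + q)
F(-509, m) - 1*321899 = (-18839/10864 + 67 - 509) - 1*321899 = -4820727/10864 - 321899 = -3501931463/10864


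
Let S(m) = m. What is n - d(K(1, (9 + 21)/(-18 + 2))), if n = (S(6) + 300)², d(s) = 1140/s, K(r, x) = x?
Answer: 94244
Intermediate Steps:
n = 93636 (n = (6 + 300)² = 306² = 93636)
n - d(K(1, (9 + 21)/(-18 + 2))) = 93636 - 1140/((9 + 21)/(-18 + 2)) = 93636 - 1140/(30/(-16)) = 93636 - 1140/(30*(-1/16)) = 93636 - 1140/(-15/8) = 93636 - 1140*(-8)/15 = 93636 - 1*(-608) = 93636 + 608 = 94244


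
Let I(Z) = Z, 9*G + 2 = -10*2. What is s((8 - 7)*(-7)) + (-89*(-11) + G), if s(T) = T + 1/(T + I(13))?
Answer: 17455/18 ≈ 969.72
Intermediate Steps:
G = -22/9 (G = -2/9 + (-10*2)/9 = -2/9 + (⅑)*(-20) = -2/9 - 20/9 = -22/9 ≈ -2.4444)
s(T) = T + 1/(13 + T) (s(T) = T + 1/(T + 13) = T + 1/(13 + T))
s((8 - 7)*(-7)) + (-89*(-11) + G) = (1 + ((8 - 7)*(-7))² + 13*((8 - 7)*(-7)))/(13 + (8 - 7)*(-7)) + (-89*(-11) - 22/9) = (1 + (1*(-7))² + 13*(1*(-7)))/(13 + 1*(-7)) + (979 - 22/9) = (1 + (-7)² + 13*(-7))/(13 - 7) + 8789/9 = (1 + 49 - 91)/6 + 8789/9 = (⅙)*(-41) + 8789/9 = -41/6 + 8789/9 = 17455/18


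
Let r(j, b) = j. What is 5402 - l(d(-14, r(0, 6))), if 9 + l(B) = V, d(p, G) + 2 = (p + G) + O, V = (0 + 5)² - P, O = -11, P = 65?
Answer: 5451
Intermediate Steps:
V = -40 (V = (0 + 5)² - 1*65 = 5² - 65 = 25 - 65 = -40)
d(p, G) = -13 + G + p (d(p, G) = -2 + ((p + G) - 11) = -2 + ((G + p) - 11) = -2 + (-11 + G + p) = -13 + G + p)
l(B) = -49 (l(B) = -9 - 40 = -49)
5402 - l(d(-14, r(0, 6))) = 5402 - 1*(-49) = 5402 + 49 = 5451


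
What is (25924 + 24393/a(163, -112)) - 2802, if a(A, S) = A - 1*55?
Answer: 840523/36 ≈ 23348.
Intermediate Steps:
a(A, S) = -55 + A (a(A, S) = A - 55 = -55 + A)
(25924 + 24393/a(163, -112)) - 2802 = (25924 + 24393/(-55 + 163)) - 2802 = (25924 + 24393/108) - 2802 = (25924 + 24393*(1/108)) - 2802 = (25924 + 8131/36) - 2802 = 941395/36 - 2802 = 840523/36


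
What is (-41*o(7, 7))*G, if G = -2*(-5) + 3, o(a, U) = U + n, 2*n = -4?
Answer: -2665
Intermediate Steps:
n = -2 (n = (½)*(-4) = -2)
o(a, U) = -2 + U (o(a, U) = U - 2 = -2 + U)
G = 13 (G = 10 + 3 = 13)
(-41*o(7, 7))*G = -41*(-2 + 7)*13 = -41*5*13 = -205*13 = -2665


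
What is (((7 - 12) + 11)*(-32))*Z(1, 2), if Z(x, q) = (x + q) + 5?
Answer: -1536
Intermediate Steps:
Z(x, q) = 5 + q + x (Z(x, q) = (q + x) + 5 = 5 + q + x)
(((7 - 12) + 11)*(-32))*Z(1, 2) = (((7 - 12) + 11)*(-32))*(5 + 2 + 1) = ((-5 + 11)*(-32))*8 = (6*(-32))*8 = -192*8 = -1536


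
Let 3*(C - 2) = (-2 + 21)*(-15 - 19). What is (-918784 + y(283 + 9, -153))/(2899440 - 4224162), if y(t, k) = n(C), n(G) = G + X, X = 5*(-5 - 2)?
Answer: 393871/567738 ≈ 0.69376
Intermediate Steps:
X = -35 (X = 5*(-7) = -35)
C = -640/3 (C = 2 + ((-2 + 21)*(-15 - 19))/3 = 2 + (19*(-34))/3 = 2 + (1/3)*(-646) = 2 - 646/3 = -640/3 ≈ -213.33)
n(G) = -35 + G (n(G) = G - 35 = -35 + G)
y(t, k) = -745/3 (y(t, k) = -35 - 640/3 = -745/3)
(-918784 + y(283 + 9, -153))/(2899440 - 4224162) = (-918784 - 745/3)/(2899440 - 4224162) = -2757097/3/(-1324722) = -2757097/3*(-1/1324722) = 393871/567738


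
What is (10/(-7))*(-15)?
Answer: 150/7 ≈ 21.429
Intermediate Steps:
(10/(-7))*(-15) = -1/7*10*(-15) = -10/7*(-15) = 150/7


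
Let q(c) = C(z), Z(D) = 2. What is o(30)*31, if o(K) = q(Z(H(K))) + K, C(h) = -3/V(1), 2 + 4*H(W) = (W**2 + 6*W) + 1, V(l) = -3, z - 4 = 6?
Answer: 961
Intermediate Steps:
z = 10 (z = 4 + 6 = 10)
H(W) = -1/4 + W**2/4 + 3*W/2 (H(W) = -1/2 + ((W**2 + 6*W) + 1)/4 = -1/2 + (1 + W**2 + 6*W)/4 = -1/2 + (1/4 + W**2/4 + 3*W/2) = -1/4 + W**2/4 + 3*W/2)
C(h) = 1 (C(h) = -3/(-3) = -3*(-1/3) = 1)
q(c) = 1
o(K) = 1 + K
o(30)*31 = (1 + 30)*31 = 31*31 = 961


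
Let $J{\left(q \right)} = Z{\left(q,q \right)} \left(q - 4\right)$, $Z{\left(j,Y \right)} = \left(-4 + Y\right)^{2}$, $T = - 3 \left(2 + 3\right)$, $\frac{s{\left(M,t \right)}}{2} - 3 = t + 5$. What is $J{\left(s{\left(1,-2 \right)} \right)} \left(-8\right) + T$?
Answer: $-4111$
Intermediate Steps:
$s{\left(M,t \right)} = 16 + 2 t$ ($s{\left(M,t \right)} = 6 + 2 \left(t + 5\right) = 6 + 2 \left(5 + t\right) = 6 + \left(10 + 2 t\right) = 16 + 2 t$)
$T = -15$ ($T = \left(-3\right) 5 = -15$)
$J{\left(q \right)} = \left(-4 + q\right)^{3}$ ($J{\left(q \right)} = \left(-4 + q\right)^{2} \left(q - 4\right) = \left(-4 + q\right)^{2} \left(-4 + q\right) = \left(-4 + q\right)^{3}$)
$J{\left(s{\left(1,-2 \right)} \right)} \left(-8\right) + T = \left(-4 + \left(16 + 2 \left(-2\right)\right)\right)^{3} \left(-8\right) - 15 = \left(-4 + \left(16 - 4\right)\right)^{3} \left(-8\right) - 15 = \left(-4 + 12\right)^{3} \left(-8\right) - 15 = 8^{3} \left(-8\right) - 15 = 512 \left(-8\right) - 15 = -4096 - 15 = -4111$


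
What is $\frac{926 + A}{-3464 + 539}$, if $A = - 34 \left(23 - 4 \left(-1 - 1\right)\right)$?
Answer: $\frac{128}{2925} \approx 0.043761$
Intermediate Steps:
$A = -1054$ ($A = - 34 \left(23 - -8\right) = - 34 \left(23 + 8\right) = \left(-34\right) 31 = -1054$)
$\frac{926 + A}{-3464 + 539} = \frac{926 - 1054}{-3464 + 539} = - \frac{128}{-2925} = \left(-128\right) \left(- \frac{1}{2925}\right) = \frac{128}{2925}$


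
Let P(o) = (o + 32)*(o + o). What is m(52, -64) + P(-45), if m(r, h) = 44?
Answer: 1214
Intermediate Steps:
P(o) = 2*o*(32 + o) (P(o) = (32 + o)*(2*o) = 2*o*(32 + o))
m(52, -64) + P(-45) = 44 + 2*(-45)*(32 - 45) = 44 + 2*(-45)*(-13) = 44 + 1170 = 1214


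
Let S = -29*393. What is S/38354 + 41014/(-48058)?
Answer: -1060383991/921608266 ≈ -1.1506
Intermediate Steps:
S = -11397
S/38354 + 41014/(-48058) = -11397/38354 + 41014/(-48058) = -11397*1/38354 + 41014*(-1/48058) = -11397/38354 - 20507/24029 = -1060383991/921608266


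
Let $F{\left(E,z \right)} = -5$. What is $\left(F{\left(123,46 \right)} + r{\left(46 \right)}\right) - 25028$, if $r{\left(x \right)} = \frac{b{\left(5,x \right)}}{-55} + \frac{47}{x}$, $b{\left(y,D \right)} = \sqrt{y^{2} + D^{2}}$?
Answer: $- \frac{1151471}{46} - \frac{\sqrt{2141}}{55} \approx -25033.0$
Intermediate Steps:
$b{\left(y,D \right)} = \sqrt{D^{2} + y^{2}}$
$r{\left(x \right)} = \frac{47}{x} - \frac{\sqrt{25 + x^{2}}}{55}$ ($r{\left(x \right)} = \frac{\sqrt{x^{2} + 5^{2}}}{-55} + \frac{47}{x} = \sqrt{x^{2} + 25} \left(- \frac{1}{55}\right) + \frac{47}{x} = \sqrt{25 + x^{2}} \left(- \frac{1}{55}\right) + \frac{47}{x} = - \frac{\sqrt{25 + x^{2}}}{55} + \frac{47}{x} = \frac{47}{x} - \frac{\sqrt{25 + x^{2}}}{55}$)
$\left(F{\left(123,46 \right)} + r{\left(46 \right)}\right) - 25028 = \left(-5 + \left(\frac{47}{46} - \frac{\sqrt{25 + 46^{2}}}{55}\right)\right) - 25028 = \left(-5 + \left(47 \cdot \frac{1}{46} - \frac{\sqrt{25 + 2116}}{55}\right)\right) - 25028 = \left(-5 + \left(\frac{47}{46} - \frac{\sqrt{2141}}{55}\right)\right) - 25028 = \left(- \frac{183}{46} - \frac{\sqrt{2141}}{55}\right) - 25028 = - \frac{1151471}{46} - \frac{\sqrt{2141}}{55}$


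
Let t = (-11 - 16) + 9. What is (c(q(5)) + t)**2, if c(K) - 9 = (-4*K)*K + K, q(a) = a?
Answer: 10816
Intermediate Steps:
c(K) = 9 + K - 4*K**2 (c(K) = 9 + ((-4*K)*K + K) = 9 + (-4*K**2 + K) = 9 + (K - 4*K**2) = 9 + K - 4*K**2)
t = -18 (t = -27 + 9 = -18)
(c(q(5)) + t)**2 = ((9 + 5 - 4*5**2) - 18)**2 = ((9 + 5 - 4*25) - 18)**2 = ((9 + 5 - 100) - 18)**2 = (-86 - 18)**2 = (-104)**2 = 10816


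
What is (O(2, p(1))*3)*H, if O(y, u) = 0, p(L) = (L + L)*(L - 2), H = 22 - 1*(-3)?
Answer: 0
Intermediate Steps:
H = 25 (H = 22 + 3 = 25)
p(L) = 2*L*(-2 + L) (p(L) = (2*L)*(-2 + L) = 2*L*(-2 + L))
(O(2, p(1))*3)*H = (0*3)*25 = 0*25 = 0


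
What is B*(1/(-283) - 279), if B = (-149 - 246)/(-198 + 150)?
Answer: -15594205/6792 ≈ -2296.0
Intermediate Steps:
B = 395/48 (B = -395/(-48) = -395*(-1/48) = 395/48 ≈ 8.2292)
B*(1/(-283) - 279) = 395*(1/(-283) - 279)/48 = 395*(-1/283 - 279)/48 = (395/48)*(-78958/283) = -15594205/6792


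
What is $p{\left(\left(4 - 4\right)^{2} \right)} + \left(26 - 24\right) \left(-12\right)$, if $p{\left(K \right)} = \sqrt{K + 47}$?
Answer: $-24 + \sqrt{47} \approx -17.144$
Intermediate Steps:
$p{\left(K \right)} = \sqrt{47 + K}$
$p{\left(\left(4 - 4\right)^{2} \right)} + \left(26 - 24\right) \left(-12\right) = \sqrt{47 + \left(4 - 4\right)^{2}} + \left(26 - 24\right) \left(-12\right) = \sqrt{47 + 0^{2}} + 2 \left(-12\right) = \sqrt{47 + 0} - 24 = \sqrt{47} - 24 = -24 + \sqrt{47}$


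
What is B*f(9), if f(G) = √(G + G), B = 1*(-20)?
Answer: -60*√2 ≈ -84.853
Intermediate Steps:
B = -20
f(G) = √2*√G (f(G) = √(2*G) = √2*√G)
B*f(9) = -20*√2*√9 = -20*√2*3 = -60*√2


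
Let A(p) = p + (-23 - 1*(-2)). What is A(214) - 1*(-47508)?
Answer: 47701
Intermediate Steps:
A(p) = -21 + p (A(p) = p + (-23 + 2) = p - 21 = -21 + p)
A(214) - 1*(-47508) = (-21 + 214) - 1*(-47508) = 193 + 47508 = 47701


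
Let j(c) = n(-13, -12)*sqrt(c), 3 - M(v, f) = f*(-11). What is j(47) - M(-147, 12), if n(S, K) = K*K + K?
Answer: -135 + 132*sqrt(47) ≈ 769.95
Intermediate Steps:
M(v, f) = 3 + 11*f (M(v, f) = 3 - f*(-11) = 3 - (-11)*f = 3 + 11*f)
n(S, K) = K + K**2 (n(S, K) = K**2 + K = K + K**2)
j(c) = 132*sqrt(c) (j(c) = (-12*(1 - 12))*sqrt(c) = (-12*(-11))*sqrt(c) = 132*sqrt(c))
j(47) - M(-147, 12) = 132*sqrt(47) - (3 + 11*12) = 132*sqrt(47) - (3 + 132) = 132*sqrt(47) - 1*135 = 132*sqrt(47) - 135 = -135 + 132*sqrt(47)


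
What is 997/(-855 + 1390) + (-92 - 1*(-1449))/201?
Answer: 926392/107535 ≈ 8.6148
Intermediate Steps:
997/(-855 + 1390) + (-92 - 1*(-1449))/201 = 997/535 + (-92 + 1449)*(1/201) = 997*(1/535) + 1357*(1/201) = 997/535 + 1357/201 = 926392/107535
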